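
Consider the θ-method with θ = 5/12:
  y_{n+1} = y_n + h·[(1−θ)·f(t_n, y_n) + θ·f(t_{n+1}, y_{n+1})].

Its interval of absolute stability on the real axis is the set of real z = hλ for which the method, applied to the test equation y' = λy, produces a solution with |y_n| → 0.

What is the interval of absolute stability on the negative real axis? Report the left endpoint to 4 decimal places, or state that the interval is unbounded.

(-12.0000, 0).

On y'=λy, z=hλ:
  y_{n+1} = y_n + z·[7/12·y_n + 5/12·y_{n+1}] ⇒ (1 − 5/12z)y_{n+1} = (1 + 7/12z)y_n
  so R(z) = (1 + 7/12z)/(1 − 5/12z).

Solve |R(x)|<1 on ℝ⁻.
x=-1.22: |R|=0.1912
R=−1: 1+7/12x = −1+5/12x ⇒ -1/6x=2 ⇒ x=2/(-1/6)=-12.0000
Confirm numerically:
  x=-11.193: |R|=0.97625 <1
  x=-9.902: |R|=0.93178 <1
  x=-8.348: |R|=0.86409 <1
  x=-5.007: |R|=0.62236 <1
  x=-12.525: |R|=1.01407 >1
  x=-12.376: |R|=1.01018 >1
  x=-12.135: |R|=1.00372 >1
So |R|<1 on (-12.0000, 0).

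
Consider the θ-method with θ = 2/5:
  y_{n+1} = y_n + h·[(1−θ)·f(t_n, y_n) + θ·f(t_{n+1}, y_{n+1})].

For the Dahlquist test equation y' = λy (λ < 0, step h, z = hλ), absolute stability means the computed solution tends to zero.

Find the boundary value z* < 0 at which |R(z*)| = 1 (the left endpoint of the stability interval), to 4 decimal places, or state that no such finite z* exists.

left endpoint -10.0000.

On y'=λy, z=hλ:
  y_{n+1} = y_n + z·[3/5·y_n + 2/5·y_{n+1}] ⇒ (1 − 2/5z)y_{n+1} = (1 + 3/5z)y_n
  ⇒ R(z) = (1 + 3/5z)/(1 − 2/5z).

Find x<0 with |R(x)|<1.
x=-1.07: |R|=0.2507
R=−1: 1+3/5x = −1+2/5x ⇒ -1/5x=2 ⇒ x=2/(-1/5)=-10.0000
Confirm numerically:
  x=-7.776: |R|=0.89179 <1
  x=-5.826: |R|=0.74934 <1
  x=-5.312: |R|=0.69995 <1
  x=-4.207: |R|=0.56814 <1
  x=-10.214: |R|=1.00842 >1
  x=-10.091: |R|=1.00361 >1
  x=-10.029: |R|=1.00116 >1
Interval (-10.0000, 0).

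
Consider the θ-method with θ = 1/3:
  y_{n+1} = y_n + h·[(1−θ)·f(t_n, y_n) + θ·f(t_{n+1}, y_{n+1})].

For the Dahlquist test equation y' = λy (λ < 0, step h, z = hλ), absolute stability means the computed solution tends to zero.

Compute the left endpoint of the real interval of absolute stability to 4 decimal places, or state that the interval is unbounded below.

left endpoint -6.0000.

Set f=λy, z=hλ:
  y_{n+1} = y_n + z·[2/3·y_n + 1/3·y_{n+1}] ⇒ (1 − 1/3z)y_{n+1} = (1 + 2/3z)y_n
  R(z) = (1 + 2/3z)/(1 − 1/3z).

Solve |R(x)|<1 on ℝ⁻.
x=-0.74: |R|=0.4064
R=−1: 1+2/3x = −1+1/3x ⇒ -1/3x=2 ⇒ x=2/(-1/3)=-6.0000
Confirm numerically:
  x=-5.111: |R|=0.89040 <1
  x=-5.066: |R|=0.88421 <1
  x=-3.753: |R|=0.66726 <1
  x=-2.768: |R|=0.43967 <1
  x=-6.385: |R|=1.04102 >1
  x=-6.058: |R|=1.00640 >1
Stable set (-6.0000, 0).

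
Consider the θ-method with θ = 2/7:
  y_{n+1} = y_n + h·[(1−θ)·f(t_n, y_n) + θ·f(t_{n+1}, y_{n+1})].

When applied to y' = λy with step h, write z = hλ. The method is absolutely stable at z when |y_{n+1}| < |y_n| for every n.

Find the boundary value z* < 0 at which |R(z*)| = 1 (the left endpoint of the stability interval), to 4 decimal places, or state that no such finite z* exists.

z* = -4.6667.

Test eqn y'=λy, z=hλ:
  y_{n+1} = y_n + z·[5/7·y_n + 2/7·y_{n+1}] ⇒ (1 − 2/7z)y_{n+1} = (1 + 5/7z)y_n
  ⇒ R(z) = (1 + 5/7z)/(1 − 2/7z).

Boundary: |R(x)|=1, x<0.
x=-1.03: |R|=0.2042
R=−1: 1+5/7x = −1+2/7x ⇒ -3/7x=2 ⇒ x=2/(-3/7)=-4.6667
Confirm numerically:
  x=-4.287: |R|=0.92687 <1
  x=-4.159: |R|=0.90057 <1
  x=-2.415: |R|=0.42899 <1
  x=-5.104: |R|=1.07624 >1
  x=-5.010: |R|=1.06052 >1
  x=-4.757: |R|=1.01641 >1
So |R|<1 on (-4.6667, 0).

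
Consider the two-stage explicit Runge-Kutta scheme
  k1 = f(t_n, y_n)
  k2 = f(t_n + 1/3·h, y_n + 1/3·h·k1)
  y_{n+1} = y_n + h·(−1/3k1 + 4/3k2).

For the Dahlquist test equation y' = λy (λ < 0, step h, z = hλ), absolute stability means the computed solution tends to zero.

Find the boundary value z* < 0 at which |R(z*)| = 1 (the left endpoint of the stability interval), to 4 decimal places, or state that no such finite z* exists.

On y'=λy, z=hλ:
  k1=λy_n ⇒ h·k1=z·y_n;  k2=λ(1+1/3z)y_n ⇒ h·k2=z(1+1/3z)y_n
  y_{n+1}/y_n = 1 − 1/3z + 4/3z(1+1/3z) = 1 + z + 4/9z²
  so R(z) = 1 + z + 4/9z².

Find x<0 with |R(x)|<1.
x=-0.83: |R|=0.4762
R=1: x+4/9x²=0 ⇒ x=−9/4=-2.2500; min R=1−1/(4·4/9)=0.4375>−1
Confirm numerically:
  x=-1.861: |R|=0.67825 <1
  x=-1.706: |R|=0.58753 <1
  x=-1.581: |R|=0.52992 <1
  x=-1.368: |R|=0.46374 <1
  x=-2.468: |R|=1.23912 >1
  x=-2.463: |R|=1.23316 >1
Stable set (-2.2500, 0).

left endpoint -2.2500.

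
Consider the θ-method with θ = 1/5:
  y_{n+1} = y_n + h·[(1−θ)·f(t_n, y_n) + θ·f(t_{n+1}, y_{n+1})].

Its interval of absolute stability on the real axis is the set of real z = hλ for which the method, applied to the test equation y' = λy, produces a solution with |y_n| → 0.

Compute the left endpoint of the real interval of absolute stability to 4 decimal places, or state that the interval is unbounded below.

On y'=λy, z=hλ:
  y_{n+1} = y_n + z·[4/5·y_n + 1/5·y_{n+1}] ⇒ (1 − 1/5z)y_{n+1} = (1 + 4/5z)y_n
  so R(z) = (1 + 4/5z)/(1 − 1/5z).

Solve |R(x)|<1 on ℝ⁻.
x=-1.21: |R|=0.0258
R=−1: 1+4/5x = −1+1/5x ⇒ -3/5x=2 ⇒ x=2/(-3/5)=-3.3333
Confirm numerically:
  x=-2.827: |R|=0.80593 <1
  x=-2.781: |R|=0.78705 <1
  x=-2.472: |R|=0.65418 <1
  x=-2.437: |R|=0.63843 <1
  x=-3.728: |R|=1.13566 >1
  x=-3.714: |R|=1.13105 >1
  x=-3.421: |R|=1.03123 >1
So |R|<1 on (-3.3333, 0).

z* = -3.3333.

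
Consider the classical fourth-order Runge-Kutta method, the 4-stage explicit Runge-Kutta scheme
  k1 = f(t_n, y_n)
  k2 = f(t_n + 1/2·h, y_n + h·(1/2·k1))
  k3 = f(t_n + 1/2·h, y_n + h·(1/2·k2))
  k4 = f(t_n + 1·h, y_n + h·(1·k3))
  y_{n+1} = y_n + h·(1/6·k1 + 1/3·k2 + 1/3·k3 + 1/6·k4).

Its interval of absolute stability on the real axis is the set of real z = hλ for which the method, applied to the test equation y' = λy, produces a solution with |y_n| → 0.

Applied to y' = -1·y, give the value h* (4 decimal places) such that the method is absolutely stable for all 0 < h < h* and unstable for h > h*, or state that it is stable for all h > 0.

(-2.7853,0); λ=-1 ⇒ h* = 2.7853.

On y'=λy, z=hλ:
  order 4, 4-stage ⇒ R(z)=1+z+z^2/2+z^3/6+z^4/24
  (e.g. R(-0.99)=0.37836, |R|=0.37836)

Find x<0 with |R(x)|<1.
x=-0.99: |R|=0.3784
|R(-2.86)|=1.1186 |R(-1.48)|=0.2748 |R(-0.5)|=0.6068
Bisect:
  x_lo=-3.5687 |R|=2.9824  x_hi=-0.2424 |R|=0.7847
  mid=-1.90557 |R|=0.30618 →hi
  mid=-2.73714 |R|=0.92980 →hi
  mid=-3.15293 |R|=1.71130 →lo
  mid=-2.94503 |R|=1.26879 →lo
  mid=-2.84109 |R|=1.08743 →lo
  mid=-2.78912 |R|=1.00578 →lo
  mid=-2.76313 |R|=0.96709 →hi
  mid=-2.77612 |R|=0.98626 →hi
  ...
  [-2.78546,-2.78526] ⇒ x*=-2.7853
Stable set (-2.7853, 0).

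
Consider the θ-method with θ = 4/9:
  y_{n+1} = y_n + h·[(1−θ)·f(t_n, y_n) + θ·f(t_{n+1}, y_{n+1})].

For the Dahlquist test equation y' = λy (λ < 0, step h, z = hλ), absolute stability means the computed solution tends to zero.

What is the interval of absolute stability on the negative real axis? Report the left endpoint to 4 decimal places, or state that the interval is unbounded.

z∈(-18.0000,0).

On y'=λy, z=hλ:
  y_{n+1} = y_n + z·[5/9·y_n + 4/9·y_{n+1}] ⇒ (1 − 4/9z)y_{n+1} = (1 + 5/9z)y_n
  so R(z) = (1 + 5/9z)/(1 − 4/9z).

Need |R(x)|<1, x<0.
x=-0.31: |R|=0.7275
R=−1: 1+5/9x = −1+4/9x ⇒ -1/9x=2 ⇒ x=2/(-1/9)=-18.0000
Confirm numerically:
  x=-17.279: |R|=0.99077 <1
  x=-13.114: |R|=0.92050 <1
  x=-11.281: |R|=0.87586 <1
  x=-10.905: |R|=0.86517 <1
  x=-18.346: |R|=1.00420 >1
  x=-18.148: |R|=1.00181 >1
  x=-18.122: |R|=1.00150 >1
Stable set (-18.0000, 0).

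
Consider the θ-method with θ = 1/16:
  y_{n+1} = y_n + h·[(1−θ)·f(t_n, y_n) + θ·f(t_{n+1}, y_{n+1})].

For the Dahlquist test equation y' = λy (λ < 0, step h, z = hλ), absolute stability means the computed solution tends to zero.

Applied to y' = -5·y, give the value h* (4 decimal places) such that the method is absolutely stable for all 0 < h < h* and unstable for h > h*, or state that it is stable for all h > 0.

With y'=λy (z=hλ):
  y_{n+1} = y_n + z·[15/16·y_n + 1/16·y_{n+1}] ⇒ (1 − 1/16z)y_{n+1} = (1 + 15/16z)y_n
  ⇒ R(z) = (1 + 15/16z)/(1 − 1/16z).

Solve |R(x)|<1 on ℝ⁻.
x=-0.83: |R|=0.2109
R=−1: 1+15/16x = −1+1/16x ⇒ -7/8x=2 ⇒ x=2/(-7/8)=-2.2857
Confirm numerically:
  x=-2.139: |R|=0.88676 <1
  x=-2.019: |R|=0.79277 <1
  x=-1.862: |R|=0.66790 <1
  x=-1.206: |R|=0.12147 <1
  x=-2.740: |R|=1.33938 >1
  x=-2.533: |R|=1.18680 >1
  x=-2.420: |R|=1.10206 >1
Interval (-2.2857, 0).

(-2.2857,0); λ=-5 ⇒ h* = (16/7)/5 = 0.4571.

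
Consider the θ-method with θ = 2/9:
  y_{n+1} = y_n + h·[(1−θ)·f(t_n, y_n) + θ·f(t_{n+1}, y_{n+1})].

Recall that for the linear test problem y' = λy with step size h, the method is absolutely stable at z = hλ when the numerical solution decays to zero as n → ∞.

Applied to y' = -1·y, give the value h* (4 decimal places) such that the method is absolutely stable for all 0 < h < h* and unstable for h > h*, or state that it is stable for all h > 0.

(-3.6000,0); λ=-1 ⇒ h* = (18/5)/1 = 3.6000.

With y'=λy (z=hλ):
  y_{n+1} = y_n + z·[7/9·y_n + 2/9·y_{n+1}] ⇒ (1 − 2/9z)y_{n+1} = (1 + 7/9z)y_n
  Hence R(z) = (1 + 7/9z)/(1 − 2/9z).

Find x<0 with |R(x)|<1.
x=-1.78: |R|=0.2755
R=−1: 1+7/9x = −1+2/9x ⇒ -5/9x=2 ⇒ x=2/(-5/9)=-3.6000
Confirm numerically:
  x=-2.503: |R|=0.60838 <1
  x=-2.459: |R|=0.59010 <1
  x=-2.137: |R|=0.44892 <1
  x=-2.059: |R|=0.41264 <1
  x=-3.982: |R|=1.11259 >1
  x=-3.629: |R|=1.00892 >1
Interval (-3.6000, 0).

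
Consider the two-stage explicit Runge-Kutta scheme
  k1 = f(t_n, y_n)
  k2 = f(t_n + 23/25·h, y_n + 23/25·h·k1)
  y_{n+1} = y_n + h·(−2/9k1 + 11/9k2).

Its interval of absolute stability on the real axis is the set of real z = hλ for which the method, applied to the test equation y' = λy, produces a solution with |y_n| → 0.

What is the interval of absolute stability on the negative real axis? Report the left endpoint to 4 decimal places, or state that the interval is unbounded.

On y'=λy, z=hλ:
  k1=λy_n ⇒ h·k1=z·y_n;  k2=λ(1+23/25z)y_n ⇒ h·k2=z(1+23/25z)y_n
  y_{n+1}/y_n = 1 − 2/9z + 11/9z(1+23/25z) = 1 + z + 253/225z²
  R(z) = 1 + z + 253/225z².

Find x<0 with |R(x)|<1.
x=-0.3: |R|=0.8012
R=1: x+253/225x²=0 ⇒ x=−225/253=-0.8893; min R=1−1/(4·253/225)=0.7777>−1
Confirm numerically:
  x=-0.861: |R|=0.97257 <1
  x=-0.700: |R|=0.85098 <1
  x=-0.492: |R|=0.78019 <1
  x=-0.475: |R|=0.77870 <1
  x=-1.227: |R|=1.46588 >1
  x=-0.973: |R|=1.09154 >1
Interval (-0.8893, 0).

(-0.8893, 0).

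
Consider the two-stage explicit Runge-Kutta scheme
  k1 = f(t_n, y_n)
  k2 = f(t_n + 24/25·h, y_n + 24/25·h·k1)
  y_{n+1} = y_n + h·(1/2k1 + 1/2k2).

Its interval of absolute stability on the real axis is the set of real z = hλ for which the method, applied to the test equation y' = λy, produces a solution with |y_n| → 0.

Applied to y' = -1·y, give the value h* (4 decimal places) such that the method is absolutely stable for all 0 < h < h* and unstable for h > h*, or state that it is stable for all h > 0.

On y'=λy, z=hλ:
  k1=λy_n ⇒ h·k1=z·y_n;  k2=λ(1+24/25z)y_n ⇒ h·k2=z(1+24/25z)y_n
  y_{n+1}/y_n = 1 + 1/2z + 1/2z(1+24/25z) = 1 + z + 12/25z²
  Hence R(z) = 1 + z + 12/25z².

Boundary: |R(x)|=1, x<0.
x=-0.94: |R|=0.4841
R=1: x+12/25x²=0 ⇒ x=−25/12=-2.0833; min R=1−1/(4·12/25)=0.4792>−1
Confirm numerically:
  x=-1.817: |R|=0.76771 <1
  x=-1.737: |R|=0.71124 <1
  x=-1.356: |R|=0.52659 <1
  x=-0.841: |R|=0.49849 <1
  x=-2.478: |R|=1.46943 >1
  x=-2.383: |R|=1.34277 >1
So |R|<1 on (-2.0833, 0).

(-2.0833,0); λ=-1 ⇒ h* = (25/12)/1 = 2.0833.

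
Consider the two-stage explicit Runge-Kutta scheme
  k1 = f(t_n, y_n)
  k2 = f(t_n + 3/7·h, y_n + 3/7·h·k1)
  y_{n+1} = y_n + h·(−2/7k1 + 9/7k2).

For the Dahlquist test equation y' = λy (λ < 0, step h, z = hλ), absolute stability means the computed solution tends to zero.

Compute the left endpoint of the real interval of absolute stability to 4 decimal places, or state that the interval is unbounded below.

z* = -1.8148.

Set f=λy, z=hλ:
  k1=λy_n ⇒ h·k1=z·y_n;  k2=λ(1+3/7z)y_n ⇒ h·k2=z(1+3/7z)y_n
  y_{n+1}/y_n = 1 − 2/7z + 9/7z(1+3/7z) = 1 + z + 27/49z²
  R(z) = 1 + z + 27/49z².

Boundary: |R(x)|=1, x<0.
x=-1.69: |R|=0.8838
R=1: x+27/49x²=0 ⇒ x=−49/27=-1.8148; min R=1−1/(4·27/49)=0.5463>−1
Confirm numerically:
  x=-0.951: |R|=0.54734 <1
  x=-0.899: |R|=0.54634 <1
  x=-0.767: |R|=0.55716 <1
  x=-2.177: |R|=1.43447 >1
  x=-2.165: |R|=1.41776 >1
  x=-1.842: |R|=1.02759 >1
So |R|<1 on (-1.8148, 0).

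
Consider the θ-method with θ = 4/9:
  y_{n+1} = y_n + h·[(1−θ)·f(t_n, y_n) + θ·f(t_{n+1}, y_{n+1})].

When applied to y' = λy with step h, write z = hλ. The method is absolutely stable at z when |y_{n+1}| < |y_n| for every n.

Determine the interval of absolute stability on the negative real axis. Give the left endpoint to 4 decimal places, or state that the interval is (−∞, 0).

With y'=λy (z=hλ):
  y_{n+1} = y_n + z·[5/9·y_n + 4/9·y_{n+1}] ⇒ (1 − 4/9z)y_{n+1} = (1 + 5/9z)y_n
  R(z) = (1 + 5/9z)/(1 − 4/9z).

Boundary: |R(x)|=1, x<0.
x=-0.91: |R|=0.3521
R=−1: 1+5/9x = −1+4/9x ⇒ -1/9x=2 ⇒ x=2/(-1/9)=-18.0000
Confirm numerically:
  x=-14.448: |R|=0.94682 <1
  x=-12.779: |R|=0.91315 <1
  x=-7.387: |R|=0.72468 <1
  x=-18.597: |R|=1.00716 >1
  x=-18.211: |R|=1.00258 >1
Interval (-18.0000, 0).

(-18.0000, 0).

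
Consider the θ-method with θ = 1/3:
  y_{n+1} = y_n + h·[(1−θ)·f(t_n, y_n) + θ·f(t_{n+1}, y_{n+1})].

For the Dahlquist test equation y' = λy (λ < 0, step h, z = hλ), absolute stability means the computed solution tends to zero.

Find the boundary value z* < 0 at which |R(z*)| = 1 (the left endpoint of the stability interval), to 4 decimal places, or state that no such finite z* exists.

z* = -6.0000.

Test eqn y'=λy, z=hλ:
  y_{n+1} = y_n + z·[2/3·y_n + 1/3·y_{n+1}] ⇒ (1 − 1/3z)y_{n+1} = (1 + 2/3z)y_n
  R(z) = (1 + 2/3z)/(1 − 1/3z).

Boundary: |R(x)|=1, x<0.
x=-0.62: |R|=0.4862
R=−1: 1+2/3x = −1+1/3x ⇒ -1/3x=2 ⇒ x=2/(-1/3)=-6.0000
Confirm numerically:
  x=-5.269: |R|=0.91160 <1
  x=-3.579: |R|=0.63201 <1
  x=-2.611: |R|=0.39601 <1
  x=-6.473: |R|=1.04993 >1
  x=-6.051: |R|=1.00563 >1
Interval (-6.0000, 0).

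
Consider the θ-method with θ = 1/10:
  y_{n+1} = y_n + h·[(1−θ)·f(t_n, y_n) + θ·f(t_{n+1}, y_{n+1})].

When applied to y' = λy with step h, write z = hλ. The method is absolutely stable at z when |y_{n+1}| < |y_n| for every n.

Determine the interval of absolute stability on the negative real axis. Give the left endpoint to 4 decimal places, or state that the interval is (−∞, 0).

Test eqn y'=λy, z=hλ:
  y_{n+1} = y_n + z·[9/10·y_n + 1/10·y_{n+1}] ⇒ (1 − 1/10z)y_{n+1} = (1 + 9/10z)y_n
  so R(z) = (1 + 9/10z)/(1 − 1/10z).

Need |R(x)|<1, x<0.
x=-1.05: |R|=0.0498
R=−1: 1+9/10x = −1+1/10x ⇒ -4/5x=2 ⇒ x=2/(-4/5)=-2.5000
Confirm numerically:
  x=-2.075: |R|=0.71843 <1
  x=-1.406: |R|=0.23268 <1
  x=-1.153: |R|=0.03380 <1
  x=-2.993: |R|=1.30355 >1
  x=-2.987: |R|=1.29999 >1
  x=-2.702: |R|=1.12722 >1
Stable set (-2.5000, 0).

z∈(-2.5000,0).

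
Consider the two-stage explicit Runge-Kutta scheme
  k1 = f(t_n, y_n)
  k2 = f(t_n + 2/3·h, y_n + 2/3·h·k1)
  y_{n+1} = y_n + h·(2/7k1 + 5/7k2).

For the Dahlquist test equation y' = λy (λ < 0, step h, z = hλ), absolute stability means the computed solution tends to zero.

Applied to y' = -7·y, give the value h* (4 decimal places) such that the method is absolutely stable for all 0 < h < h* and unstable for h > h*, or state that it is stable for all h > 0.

(-2.1000,0); λ=-7 ⇒ h* = (21/10)/7 = 0.3000.

On y'=λy, z=hλ:
  k1=λy_n ⇒ h·k1=z·y_n;  k2=λ(1+2/3z)y_n ⇒ h·k2=z(1+2/3z)y_n
  y_{n+1}/y_n = 1 + 2/7z + 5/7z(1+2/3z) = 1 + z + 10/21z²
  so R(z) = 1 + z + 10/21z².

Find x<0 with |R(x)|<1.
x=-0.65: |R|=0.5512
R=1: x+10/21x²=0 ⇒ x=−21/10=-2.1000; min R=1−1/(4·10/21)=0.4750>−1
Confirm numerically:
  x=-1.461: |R|=0.55544 <1
  x=-1.402: |R|=0.53400 <1
  x=-0.879: |R|=0.48892 <1
  x=-2.666: |R|=1.71855 >1
  x=-2.253: |R|=1.16415 >1
Interval (-2.1000, 0).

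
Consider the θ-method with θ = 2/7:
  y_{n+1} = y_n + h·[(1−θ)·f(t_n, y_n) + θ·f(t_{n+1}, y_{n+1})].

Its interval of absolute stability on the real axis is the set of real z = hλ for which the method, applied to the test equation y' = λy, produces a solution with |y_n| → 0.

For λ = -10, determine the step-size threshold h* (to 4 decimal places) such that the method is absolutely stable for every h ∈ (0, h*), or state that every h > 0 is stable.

(-4.6667,0); λ=-10 ⇒ h* = (14/3)/10 = 0.4667.

With y'=λy (z=hλ):
  y_{n+1} = y_n + z·[5/7·y_n + 2/7·y_{n+1}] ⇒ (1 − 2/7z)y_{n+1} = (1 + 5/7z)y_n
  Hence R(z) = (1 + 5/7z)/(1 − 2/7z).

Solve |R(x)|<1 on ℝ⁻.
x=-1.34: |R|=0.0310
R=−1: 1+5/7x = −1+2/7x ⇒ -3/7x=2 ⇒ x=2/(-3/7)=-4.6667
Confirm numerically:
  x=-3.497: |R|=0.74925 <1
  x=-2.482: |R|=0.45219 <1
  x=-2.228: |R|=0.36138 <1
  x=-2.119: |R|=0.31990 <1
  x=-5.002: |R|=1.05916 >1
  x=-4.709: |R|=1.00774 >1
Stable set (-4.6667, 0).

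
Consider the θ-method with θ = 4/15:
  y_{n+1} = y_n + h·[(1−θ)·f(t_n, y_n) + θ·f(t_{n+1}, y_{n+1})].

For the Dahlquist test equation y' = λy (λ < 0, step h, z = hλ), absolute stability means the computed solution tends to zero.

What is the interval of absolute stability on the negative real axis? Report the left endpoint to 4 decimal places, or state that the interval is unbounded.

z∈(-4.2857,0).

On y'=λy, z=hλ:
  y_{n+1} = y_n + z·[11/15·y_n + 4/15·y_{n+1}] ⇒ (1 − 4/15z)y_{n+1} = (1 + 11/15z)y_n
  Hence R(z) = (1 + 11/15z)/(1 − 4/15z).

Solve |R(x)|<1 on ℝ⁻.
x=-1.26: |R|=0.0569
R=−1: 1+11/15x = −1+4/15x ⇒ -7/15x=2 ⇒ x=2/(-7/15)=-4.2857
Confirm numerically:
  x=-2.961: |R|=0.65456 <1
  x=-2.379: |R|=0.45558 <1
  x=-2.081: |R|=0.33832 <1
  x=-4.875: |R|=1.11957 >1
  x=-4.812: |R|=1.10757 >1
Interval (-4.2857, 0).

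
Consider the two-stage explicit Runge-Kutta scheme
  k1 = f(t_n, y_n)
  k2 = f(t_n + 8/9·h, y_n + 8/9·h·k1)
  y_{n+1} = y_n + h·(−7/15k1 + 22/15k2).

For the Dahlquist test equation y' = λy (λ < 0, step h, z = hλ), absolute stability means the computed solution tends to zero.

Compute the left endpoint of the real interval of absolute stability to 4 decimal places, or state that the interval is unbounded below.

Set f=λy, z=hλ:
  k1=λy_n ⇒ h·k1=z·y_n;  k2=λ(1+8/9z)y_n ⇒ h·k2=z(1+8/9z)y_n
  y_{n+1}/y_n = 1 − 7/15z + 22/15z(1+8/9z) = 1 + z + 176/135z²
  Hence R(z) = 1 + z + 176/135z².

Solve |R(x)|<1 on ℝ⁻.
x=-0.61: |R|=0.8751
R=1: x+176/135x²=0 ⇒ x=−135/176=-0.7670; min R=1−1/(4·176/135)=0.8082>−1
Confirm numerically:
  x=-0.450: |R|=0.81400 <1
  x=-0.433: |R|=0.81143 <1
  x=-0.380: |R|=0.80825 <1
  x=-0.920: |R|=1.18345 >1
  x=-0.833: |R|=1.07163 >1
  x=-0.791: |R|=1.02470 >1
Interval (-0.7670, 0).

left endpoint -0.7670.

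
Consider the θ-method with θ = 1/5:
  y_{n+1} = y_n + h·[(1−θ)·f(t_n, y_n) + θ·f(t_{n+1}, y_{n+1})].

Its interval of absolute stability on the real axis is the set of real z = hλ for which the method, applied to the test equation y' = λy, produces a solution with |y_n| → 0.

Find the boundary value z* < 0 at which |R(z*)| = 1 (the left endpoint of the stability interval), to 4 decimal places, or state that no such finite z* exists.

left endpoint -3.3333.

With y'=λy (z=hλ):
  y_{n+1} = y_n + z·[4/5·y_n + 1/5·y_{n+1}] ⇒ (1 − 1/5z)y_{n+1} = (1 + 4/5z)y_n
  ⇒ R(z) = (1 + 4/5z)/(1 − 1/5z).

Find x<0 with |R(x)|<1.
x=-0.32: |R|=0.6992
R=−1: 1+4/5x = −1+1/5x ⇒ -3/5x=2 ⇒ x=2/(-3/5)=-3.3333
Confirm numerically:
  x=-2.145: |R|=0.50105 <1
  x=-2.064: |R|=0.46093 <1
  x=-1.817: |R|=0.33270 <1
  x=-3.842: |R|=1.17259 >1
  x=-3.838: |R|=1.17131 >1
  x=-3.562: |R|=1.08012 >1
So |R|<1 on (-3.3333, 0).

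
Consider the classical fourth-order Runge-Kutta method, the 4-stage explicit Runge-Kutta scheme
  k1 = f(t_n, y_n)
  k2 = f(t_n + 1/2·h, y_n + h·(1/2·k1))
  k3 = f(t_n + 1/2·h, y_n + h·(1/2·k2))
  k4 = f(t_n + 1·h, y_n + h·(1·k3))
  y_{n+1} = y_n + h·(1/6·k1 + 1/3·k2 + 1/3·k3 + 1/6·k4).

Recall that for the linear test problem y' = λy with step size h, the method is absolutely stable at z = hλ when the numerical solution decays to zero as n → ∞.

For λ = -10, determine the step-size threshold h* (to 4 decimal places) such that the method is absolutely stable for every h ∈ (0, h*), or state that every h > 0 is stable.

(-2.7853,0); λ=-10 ⇒ h* = 0.2785.

With y'=λy (z=hλ):
  order 4, 4-stage ⇒ R(z)=1+z+z^2/2+z^3/6+z^4/24
  (e.g. R(-1.59)=0.27041, |R|=0.27041)

Need |R(x)|<1, x<0.
x=-1.59: |R|=0.2704
|R(-2.7)|=0.8788 |R(-1.91)|=0.3073 |R(-1.02)|=0.3684
Bisect:
  x_lo=-3.4056 |R|=2.4151  x_hi=-0.0544 |R|=0.9470
  mid=-1.72999 |R|=0.27672 →hi
  mid=-2.56777 |R|=0.71861 →hi
  mid=-2.98666 |R|=1.34855 →lo
  mid=-2.77722 |R|=0.98789 →hi
  mid=-2.88194 |R|=1.15576 →lo
  mid=-2.82958 |R|=1.06885 →lo
  mid=-2.80340 |R|=1.02764 →lo
  ...
  [-2.78540,-2.78519] ⇒ x*=-2.7853
So |R|<1 on (-2.7853, 0).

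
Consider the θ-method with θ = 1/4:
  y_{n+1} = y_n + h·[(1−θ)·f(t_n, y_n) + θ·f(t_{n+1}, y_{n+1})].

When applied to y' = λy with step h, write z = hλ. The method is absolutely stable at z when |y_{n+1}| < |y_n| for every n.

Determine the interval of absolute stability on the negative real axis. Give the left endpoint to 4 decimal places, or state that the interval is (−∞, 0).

z∈(-4.0000,0).

With y'=λy (z=hλ):
  y_{n+1} = y_n + z·[3/4·y_n + 1/4·y_{n+1}] ⇒ (1 − 1/4z)y_{n+1} = (1 + 3/4z)y_n
  Hence R(z) = (1 + 3/4z)/(1 − 1/4z).

Find x<0 with |R(x)|<1.
x=-1.78: |R|=0.2318
R=−1: 1+3/4x = −1+1/4x ⇒ -1/2x=2 ⇒ x=2/(-1/2)=-4.0000
Confirm numerically:
  x=-3.781: |R|=0.94371 <1
  x=-3.300: |R|=0.80822 <1
  x=-3.201: |R|=0.77809 <1
  x=-3.077: |R|=0.73916 <1
  x=-4.570: |R|=1.13302 >1
  x=-4.550: |R|=1.12865 >1
  x=-4.431: |R|=1.10224 >1
Interval (-4.0000, 0).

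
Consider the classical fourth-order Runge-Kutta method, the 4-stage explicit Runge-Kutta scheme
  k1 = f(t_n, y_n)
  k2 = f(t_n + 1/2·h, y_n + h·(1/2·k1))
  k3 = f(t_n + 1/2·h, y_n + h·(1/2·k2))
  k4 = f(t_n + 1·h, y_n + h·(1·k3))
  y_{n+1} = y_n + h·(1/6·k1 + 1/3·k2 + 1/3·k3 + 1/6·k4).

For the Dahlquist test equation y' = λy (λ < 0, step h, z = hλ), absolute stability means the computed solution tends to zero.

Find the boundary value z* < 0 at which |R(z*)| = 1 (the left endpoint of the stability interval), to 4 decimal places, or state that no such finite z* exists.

left endpoint -2.7853.

On y'=λy, z=hλ:
  order 4, 4-stage ⇒ R(z)=1+z+z^2/2+z^3/6+z^4/24
  (e.g. R(-0.57)=0.56598, |R|=0.56598)

Solve |R(x)|<1 on ℝ⁻.
x=-0.57: |R|=0.5660
|R(-2.57)|=0.7210 |R(-1.08)|=0.3499 |R(-0.71)|=0.4930
Bisect:
  x_lo=-3.6287 |R|=3.2157  x_hi=-0.1354 |R|=0.8734
  mid=-1.88203 |R|=0.30070 →hi
  mid=-2.75534 |R|=0.95578 →hi
  mid=-3.19200 |R|=1.80750 →lo
  mid=-2.97367 |R|=1.32321 →lo
  mid=-2.86451 |R|=1.12615 →lo
  mid=-2.80993 |R|=1.03778 →lo
  mid=-2.78264 |R|=0.99600 →hi
  mid=-2.79628 |R|=1.01669 →lo
  mid=-2.78946 |R|=1.00630 →lo
  ...
  [-2.78541,-2.78519] ⇒ x*=-2.7853
So |R|<1 on (-2.7853, 0).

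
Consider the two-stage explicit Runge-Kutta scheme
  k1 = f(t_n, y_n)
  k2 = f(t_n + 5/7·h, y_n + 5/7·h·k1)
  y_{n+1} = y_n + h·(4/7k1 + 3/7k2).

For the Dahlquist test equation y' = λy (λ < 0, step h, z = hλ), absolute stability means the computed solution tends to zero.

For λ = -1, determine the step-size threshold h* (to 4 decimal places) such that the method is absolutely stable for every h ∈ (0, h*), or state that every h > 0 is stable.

(-3.2667,0); λ=-1 ⇒ h* = (49/15)/1 = 3.2667.

On y'=λy, z=hλ:
  k1=λy_n ⇒ h·k1=z·y_n;  k2=λ(1+5/7z)y_n ⇒ h·k2=z(1+5/7z)y_n
  y_{n+1}/y_n = 1 + 4/7z + 3/7z(1+5/7z) = 1 + z + 15/49z²
  so R(z) = 1 + z + 15/49z².

Find x<0 with |R(x)|<1.
x=-1.65: |R|=0.1834
R=1: x+15/49x²=0 ⇒ x=−49/15=-3.2667; min R=1−1/(4·15/49)=0.1833>−1
Confirm numerically:
  x=-2.931: |R|=0.69882 <1
  x=-2.751: |R|=0.56573 <1
  x=-1.884: |R|=0.20257 <1
  x=-3.548: |R|=1.30556 >1
  x=-3.345: |R|=1.08021 >1
Interval (-3.2667, 0).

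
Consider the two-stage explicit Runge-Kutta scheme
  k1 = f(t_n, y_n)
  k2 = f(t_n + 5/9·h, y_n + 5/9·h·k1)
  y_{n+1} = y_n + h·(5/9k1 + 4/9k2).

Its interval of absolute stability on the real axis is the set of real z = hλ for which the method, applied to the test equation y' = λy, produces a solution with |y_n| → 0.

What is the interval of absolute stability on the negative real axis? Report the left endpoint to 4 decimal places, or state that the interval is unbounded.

(-4.0500, 0).

Set f=λy, z=hλ:
  k1=λy_n ⇒ h·k1=z·y_n;  k2=λ(1+5/9z)y_n ⇒ h·k2=z(1+5/9z)y_n
  y_{n+1}/y_n = 1 + 5/9z + 4/9z(1+5/9z) = 1 + z + 20/81z²
  Hence R(z) = 1 + z + 20/81z².

Find x<0 with |R(x)|<1.
x=-1.58: |R|=0.0364
R=1: x+20/81x²=0 ⇒ x=−81/20=-4.0500; min R=1−1/(4·20/81)=-0.0125>−1
Confirm numerically:
  x=-3.405: |R|=0.45772 <1
  x=-2.584: |R|=0.06466 <1
  x=-2.545: |R|=0.05427 <1
  x=-4.566: |R|=1.58174 >1
  x=-4.429: |R|=1.41447 >1
  x=-4.130: |R|=1.08158 >1
Stable set (-4.0500, 0).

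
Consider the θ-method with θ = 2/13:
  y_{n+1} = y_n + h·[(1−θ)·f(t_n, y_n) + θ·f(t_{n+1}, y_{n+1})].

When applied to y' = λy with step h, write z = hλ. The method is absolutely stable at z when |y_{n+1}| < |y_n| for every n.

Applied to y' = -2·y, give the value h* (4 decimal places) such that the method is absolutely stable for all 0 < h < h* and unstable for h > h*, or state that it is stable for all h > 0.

Set f=λy, z=hλ:
  y_{n+1} = y_n + z·[11/13·y_n + 2/13·y_{n+1}] ⇒ (1 − 2/13z)y_{n+1} = (1 + 11/13z)y_n
  ⇒ R(z) = (1 + 11/13z)/(1 − 2/13z).

Solve |R(x)|<1 on ℝ⁻.
x=-0.68: |R|=0.3844
R=−1: 1+11/13x = −1+2/13x ⇒ -9/13x=2 ⇒ x=2/(-9/13)=-2.8889
Confirm numerically:
  x=-1.986: |R|=0.52121 <1
  x=-1.845: |R|=0.43709 <1
  x=-1.705: |R|=0.35070 <1
  x=-3.474: |R|=1.26399 >1
  x=-3.419: |R|=1.24050 >1
  x=-3.251: |R|=1.16711 >1
Stable set (-2.8889, 0).

(-2.8889,0); λ=-2 ⇒ h* = (26/9)/2 = 1.4444.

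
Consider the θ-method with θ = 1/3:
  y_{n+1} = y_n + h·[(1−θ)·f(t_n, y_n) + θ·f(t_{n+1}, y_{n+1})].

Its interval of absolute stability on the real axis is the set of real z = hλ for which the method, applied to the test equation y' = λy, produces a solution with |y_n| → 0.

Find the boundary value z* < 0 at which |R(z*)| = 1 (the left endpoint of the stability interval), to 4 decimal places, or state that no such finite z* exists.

z* = -6.0000.

On y'=λy, z=hλ:
  y_{n+1} = y_n + z·[2/3·y_n + 1/3·y_{n+1}] ⇒ (1 − 1/3z)y_{n+1} = (1 + 2/3z)y_n
  ⇒ R(z) = (1 + 2/3z)/(1 − 1/3z).

Solve |R(x)|<1 on ℝ⁻.
x=-1.68: |R|=0.0769
R=−1: 1+2/3x = −1+1/3x ⇒ -1/3x=2 ⇒ x=2/(-1/3)=-6.0000
Confirm numerically:
  x=-4.858: |R|=0.85467 <1
  x=-4.669: |R|=0.82644 <1
  x=-3.696: |R|=0.65591 <1
  x=-3.158: |R|=0.53849 <1
  x=-6.556: |R|=1.05818 >1
  x=-6.248: |R|=1.02682 >1
  x=-6.184: |R|=1.02003 >1
So |R|<1 on (-6.0000, 0).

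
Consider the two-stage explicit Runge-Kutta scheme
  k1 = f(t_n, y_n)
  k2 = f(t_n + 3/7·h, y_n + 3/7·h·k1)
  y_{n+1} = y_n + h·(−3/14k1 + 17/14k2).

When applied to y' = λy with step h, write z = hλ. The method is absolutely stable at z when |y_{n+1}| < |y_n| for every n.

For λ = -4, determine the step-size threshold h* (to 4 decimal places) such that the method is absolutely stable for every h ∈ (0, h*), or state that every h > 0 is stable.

Set f=λy, z=hλ:
  k1=λy_n ⇒ h·k1=z·y_n;  k2=λ(1+3/7z)y_n ⇒ h·k2=z(1+3/7z)y_n
  y_{n+1}/y_n = 1 − 3/14z + 17/14z(1+3/7z) = 1 + z + 51/98z²
  ⇒ R(z) = 1 + z + 51/98z².

Find x<0 with |R(x)|<1.
x=-0.51: |R|=0.6254
R=1: x+51/98x²=0 ⇒ x=−98/51=-1.9216; min R=1−1/(4·51/98)=0.5196>−1
Confirm numerically:
  x=-1.662: |R|=0.77549 <1
  x=-1.342: |R|=0.59524 <1
  x=-1.002: |R|=0.52049 <1
  x=-2.508: |R|=1.76540 >1
  x=-2.368: |R|=1.55015 >1
  x=-2.294: |R|=1.44461 >1
So |R|<1 on (-1.9216, 0).

(-1.9216,0); λ=-4 ⇒ h* = (98/51)/4 = 0.4804.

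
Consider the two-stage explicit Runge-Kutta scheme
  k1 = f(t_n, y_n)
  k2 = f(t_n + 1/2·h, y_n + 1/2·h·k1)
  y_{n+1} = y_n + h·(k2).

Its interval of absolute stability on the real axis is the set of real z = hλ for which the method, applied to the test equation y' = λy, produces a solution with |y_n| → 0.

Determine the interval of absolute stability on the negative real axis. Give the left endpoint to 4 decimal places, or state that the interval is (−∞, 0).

On y'=λy, z=hλ:
  k1=λy_n ⇒ h·k1=z·y_n;  k2=λ(1+1/2z)y_n ⇒ h·k2=z(1+1/2z)y_n
  y_{n+1}/y_n = 1 + z(1+1/2z) = 1 + z + 1/2z²
  so R(z) = 1 + z + 1/2z².

Boundary: |R(x)|=1, x<0.
x=-1.16: |R|=0.5128
R=1: x+1/2x²=0 ⇒ x=−2=-2.0000; min R=1−1/(4·1/2)=0.5000>−1
Confirm numerically:
  x=-1.874: |R|=0.88194 <1
  x=-1.444: |R|=0.59857 <1
  x=-1.082: |R|=0.50336 <1
  x=-2.195: |R|=1.21401 >1
  x=-2.129: |R|=1.13732 >1
  x=-2.036: |R|=1.03665 >1
Interval (-2.0000, 0).

z∈(-2.0000,0).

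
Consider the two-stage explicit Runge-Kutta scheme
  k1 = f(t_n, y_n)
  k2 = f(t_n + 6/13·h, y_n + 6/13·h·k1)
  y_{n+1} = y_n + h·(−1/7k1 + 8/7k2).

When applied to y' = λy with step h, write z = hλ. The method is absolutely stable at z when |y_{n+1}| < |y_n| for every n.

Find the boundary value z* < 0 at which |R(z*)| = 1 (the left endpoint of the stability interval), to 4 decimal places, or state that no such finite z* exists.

left endpoint -1.8958.

Test eqn y'=λy, z=hλ:
  k1=λy_n ⇒ h·k1=z·y_n;  k2=λ(1+6/13z)y_n ⇒ h·k2=z(1+6/13z)y_n
  y_{n+1}/y_n = 1 − 1/7z + 8/7z(1+6/13z) = 1 + z + 48/91z²
  so R(z) = 1 + z + 48/91z².

Boundary: |R(x)|=1, x<0.
x=-0.79: |R|=0.5392
R=1: x+48/91x²=0 ⇒ x=−91/48=-1.8958; min R=1−1/(4·48/91)=0.5260>−1
Confirm numerically:
  x=-1.573: |R|=0.73214 <1
  x=-1.499: |R|=0.68623 <1
  x=-1.142: |R|=0.54591 <1
  x=-0.887: |R|=0.52800 <1
  x=-2.119: |R|=1.24944 >1
  x=-1.948: |R|=1.05360 >1
Stable set (-1.8958, 0).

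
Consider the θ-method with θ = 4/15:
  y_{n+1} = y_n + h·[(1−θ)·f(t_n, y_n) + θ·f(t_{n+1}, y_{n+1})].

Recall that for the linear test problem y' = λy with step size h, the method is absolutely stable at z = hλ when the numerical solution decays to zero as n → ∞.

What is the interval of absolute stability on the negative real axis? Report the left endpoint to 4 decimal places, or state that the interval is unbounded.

z∈(-4.2857,0).

Test eqn y'=λy, z=hλ:
  y_{n+1} = y_n + z·[11/15·y_n + 4/15·y_{n+1}] ⇒ (1 − 4/15z)y_{n+1} = (1 + 11/15z)y_n
  so R(z) = (1 + 11/15z)/(1 − 4/15z).

Need |R(x)|<1, x<0.
x=-1.69: |R|=0.1650
R=−1: 1+11/15x = −1+4/15x ⇒ -7/15x=2 ⇒ x=2/(-7/15)=-4.2857
Confirm numerically:
  x=-4.011: |R|=0.93806 <1
  x=-3.886: |R|=0.90839 <1
  x=-1.750: |R|=0.19318 <1
  x=-4.728: |R|=1.09130 >1
  x=-4.699: |R|=1.08560 >1
  x=-4.618: |R|=1.06949 >1
Interval (-4.2857, 0).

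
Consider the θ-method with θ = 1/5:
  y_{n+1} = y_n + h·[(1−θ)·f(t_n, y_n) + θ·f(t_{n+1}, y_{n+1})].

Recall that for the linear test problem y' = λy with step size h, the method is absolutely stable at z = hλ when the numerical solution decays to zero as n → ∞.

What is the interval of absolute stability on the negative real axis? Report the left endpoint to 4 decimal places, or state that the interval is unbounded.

Test eqn y'=λy, z=hλ:
  y_{n+1} = y_n + z·[4/5·y_n + 1/5·y_{n+1}] ⇒ (1 − 1/5z)y_{n+1} = (1 + 4/5z)y_n
  R(z) = (1 + 4/5z)/(1 − 1/5z).

Need |R(x)|<1, x<0.
x=-1.63: |R|=0.2293
R=−1: 1+4/5x = −1+1/5x ⇒ -3/5x=2 ⇒ x=2/(-3/5)=-3.3333
Confirm numerically:
  x=-2.999: |R|=0.87461 <1
  x=-2.830: |R|=0.80715 <1
  x=-2.351: |R|=0.59910 <1
  x=-3.806: |R|=1.16103 >1
  x=-3.731: |R|=1.13664 >1
  x=-3.462: |R|=1.04562 >1
Stable set (-3.3333, 0).

(-3.3333, 0).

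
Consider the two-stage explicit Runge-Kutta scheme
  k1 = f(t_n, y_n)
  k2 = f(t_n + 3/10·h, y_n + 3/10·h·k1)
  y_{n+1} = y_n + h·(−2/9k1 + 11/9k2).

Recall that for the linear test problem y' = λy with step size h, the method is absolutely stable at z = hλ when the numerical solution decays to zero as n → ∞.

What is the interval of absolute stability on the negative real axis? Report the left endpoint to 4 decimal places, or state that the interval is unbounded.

z∈(-2.7273,0).

With y'=λy (z=hλ):
  k1=λy_n ⇒ h·k1=z·y_n;  k2=λ(1+3/10z)y_n ⇒ h·k2=z(1+3/10z)y_n
  y_{n+1}/y_n = 1 − 2/9z + 11/9z(1+3/10z) = 1 + z + 11/30z²
  so R(z) = 1 + z + 11/30z².

Solve |R(x)|<1 on ℝ⁻.
x=-0.66: |R|=0.4997
R=1: x+11/30x²=0 ⇒ x=−30/11=-2.7273; min R=1−1/(4·11/30)=0.3182>−1
Confirm numerically:
  x=-2.643: |R|=0.91833 <1
  x=-2.629: |R|=0.90527 <1
  x=-1.170: |R|=0.33193 <1
  x=-1.110: |R|=0.34177 <1
  x=-3.241: |R|=1.61050 >1
  x=-3.086: |R|=1.40591 >1
  x=-2.876: |R|=1.15684 >1
Stable set (-2.7273, 0).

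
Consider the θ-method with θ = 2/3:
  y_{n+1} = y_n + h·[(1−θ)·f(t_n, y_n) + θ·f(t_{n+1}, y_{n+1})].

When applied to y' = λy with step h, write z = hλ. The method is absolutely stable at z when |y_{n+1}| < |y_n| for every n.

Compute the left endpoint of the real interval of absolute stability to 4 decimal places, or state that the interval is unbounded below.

On y'=λy, z=hλ:
  y_{n+1} = y_n + z·[1/3·y_n + 2/3·y_{n+1}] ⇒ (1 − 2/3z)y_{n+1} = (1 + 1/3z)y_n
  so R(z) = (1 + 1/3z)/(1 − 2/3z).

Boundary: |R(x)|=1, x<0.
x=-1.26: |R|=0.3152
x=-2: |R|=0.1429
x=-10: |R|=0.3043
x=-100: |R|=0.4778
θ=2/3≥1/2 ⇒ |1+1/3x|<|1−2/3x| ∀x<0 ⇒ unbounded interval.

interval (−∞, 0).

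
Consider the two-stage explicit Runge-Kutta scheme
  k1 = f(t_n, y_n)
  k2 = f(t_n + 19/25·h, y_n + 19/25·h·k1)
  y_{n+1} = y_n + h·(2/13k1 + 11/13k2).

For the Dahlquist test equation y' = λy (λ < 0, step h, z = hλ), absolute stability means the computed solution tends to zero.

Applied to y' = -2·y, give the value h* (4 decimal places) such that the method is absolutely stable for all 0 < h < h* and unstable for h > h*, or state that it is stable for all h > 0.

Set f=λy, z=hλ:
  k1=λy_n ⇒ h·k1=z·y_n;  k2=λ(1+19/25z)y_n ⇒ h·k2=z(1+19/25z)y_n
  y_{n+1}/y_n = 1 + 2/13z + 11/13z(1+19/25z) = 1 + z + 209/325z²
  ⇒ R(z) = 1 + z + 209/325z².

Boundary: |R(x)|=1, x<0.
x=-1.77: |R|=1.2447
R=1: x+209/325x²=0 ⇒ x=−325/209=-1.5550; min R=1−1/(4·209/325)=0.6112>−1
Confirm numerically:
  x=-1.111: |R|=0.68276 <1
  x=-0.959: |R|=0.63243 <1
  x=-0.821: |R|=0.61246 <1
  x=-0.665: |R|=0.61938 <1
  x=-1.996: |R|=1.56603 >1
  x=-1.813: |R|=1.30077 >1
Interval (-1.5550, 0).

(-1.5550,0); λ=-2 ⇒ h* = (325/209)/2 = 0.7775.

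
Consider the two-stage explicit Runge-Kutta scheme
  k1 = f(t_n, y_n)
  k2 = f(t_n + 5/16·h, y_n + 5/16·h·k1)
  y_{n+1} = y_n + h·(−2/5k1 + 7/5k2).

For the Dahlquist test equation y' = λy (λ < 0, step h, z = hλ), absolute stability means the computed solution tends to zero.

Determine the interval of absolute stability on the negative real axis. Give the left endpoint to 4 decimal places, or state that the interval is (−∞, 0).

With y'=λy (z=hλ):
  k1=λy_n ⇒ h·k1=z·y_n;  k2=λ(1+5/16z)y_n ⇒ h·k2=z(1+5/16z)y_n
  y_{n+1}/y_n = 1 − 2/5z + 7/5z(1+5/16z) = 1 + z + 7/16z²
  R(z) = 1 + z + 7/16z².

Find x<0 with |R(x)|<1.
x=-1.18: |R|=0.4292
R=1: x+7/16x²=0 ⇒ x=−16/7=-2.2857; min R=1−1/(4·7/16)=0.4286>−1
Confirm numerically:
  x=-1.725: |R|=0.57684 <1
  x=-1.361: |R|=0.44939 <1
  x=-1.209: |R|=0.43049 <1
  x=-0.938: |R|=0.44693 <1
  x=-2.762: |R|=1.57553 >1
  x=-2.684: |R|=1.46769 >1
Interval (-2.2857, 0).

(-2.2857, 0).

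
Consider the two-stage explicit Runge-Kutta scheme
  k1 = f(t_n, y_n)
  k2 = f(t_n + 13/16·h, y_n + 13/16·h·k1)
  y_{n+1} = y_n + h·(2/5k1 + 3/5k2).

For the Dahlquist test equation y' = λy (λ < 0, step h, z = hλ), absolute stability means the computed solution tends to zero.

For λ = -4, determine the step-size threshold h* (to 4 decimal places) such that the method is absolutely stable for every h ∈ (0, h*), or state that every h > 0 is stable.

(-2.0513,0); λ=-4 ⇒ h* = (80/39)/4 = 0.5128.

With y'=λy (z=hλ):
  k1=λy_n ⇒ h·k1=z·y_n;  k2=λ(1+13/16z)y_n ⇒ h·k2=z(1+13/16z)y_n
  y_{n+1}/y_n = 1 + 2/5z + 3/5z(1+13/16z) = 1 + z + 39/80z²
  R(z) = 1 + z + 39/80z².

Need |R(x)|<1, x<0.
x=-0.61: |R|=0.5714
R=1: x+39/80x²=0 ⇒ x=−80/39=-2.0513; min R=1−1/(4·39/80)=0.4872>−1
Confirm numerically:
  x=-1.353: |R|=0.53942 <1
  x=-1.297: |R|=0.52308 <1
  x=-0.954: |R|=0.48968 <1
  x=-0.904: |R|=0.49439 <1
  x=-2.624: |R|=1.73262 >1
  x=-2.389: |R|=1.39332 >1
  x=-2.349: |R|=1.34093 >1
So |R|<1 on (-2.0513, 0).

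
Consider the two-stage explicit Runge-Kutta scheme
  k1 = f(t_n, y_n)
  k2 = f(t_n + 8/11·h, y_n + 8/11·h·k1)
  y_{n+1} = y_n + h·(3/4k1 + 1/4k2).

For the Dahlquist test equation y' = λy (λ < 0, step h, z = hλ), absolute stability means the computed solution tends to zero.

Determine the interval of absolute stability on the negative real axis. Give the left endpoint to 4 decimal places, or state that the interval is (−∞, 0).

With y'=λy (z=hλ):
  k1=λy_n ⇒ h·k1=z·y_n;  k2=λ(1+8/11z)y_n ⇒ h·k2=z(1+8/11z)y_n
  y_{n+1}/y_n = 1 + 3/4z + 1/4z(1+8/11z) = 1 + z + 2/11z²
  so R(z) = 1 + z + 2/11z².

Solve |R(x)|<1 on ℝ⁻.
x=-0.56: |R|=0.4970
R=1: x+2/11x²=0 ⇒ x=−11/2=-5.5000; min R=1−1/(4·2/11)=-0.3750>−1
Confirm numerically:
  x=-4.220: |R|=0.01789 <1
  x=-3.660: |R|=0.22444 <1
  x=-3.482: |R|=0.27758 <1
  x=-3.026: |R|=0.36115 <1
  x=-6.074: |R|=1.63390 >1
  x=-5.884: |R|=1.41081 >1
Stable set (-5.5000, 0).

(-5.5000, 0).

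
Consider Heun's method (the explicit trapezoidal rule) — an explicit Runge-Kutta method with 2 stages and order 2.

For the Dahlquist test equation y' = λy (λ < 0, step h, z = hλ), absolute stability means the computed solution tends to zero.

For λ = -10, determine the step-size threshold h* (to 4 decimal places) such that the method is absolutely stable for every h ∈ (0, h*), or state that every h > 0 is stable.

Test eqn y'=λy, z=hλ:
  order 2, 2-stage ⇒ R(z)=1+z+z^2/2
  (e.g. R(-0.37)=0.69845, |R|=0.69845)

Solve |R(x)|<1 on ℝ⁻.
x=-0.37: |R|=0.6985
|R(-2.26)|=1.2938 |R(-0.98)|=0.5002 |R(-0.75)|=0.5312
Bisect:
  x_lo=-2.4851 |R|=1.6028  x_hi=-0.1055 |R|=0.9000
  mid=-1.29532 |R|=0.54361 →hi
  mid=-1.89021 |R|=0.89623 →hi
  mid=-2.18765 |R|=1.20526 →lo
  mid=-2.03893 |R|=1.03969 →lo
  mid=-1.96457 |R|=0.96520 →hi
  mid=-2.00175 |R|=1.00175 →lo
  mid=-1.98316 |R|=0.98330 →hi
  mid=-1.99245 |R|=0.99248 →hi
  ...
  [-2.00001,-1.99986] ⇒ x*=-2.0000
Stable set (-2.0000, 0).

(-2.0000,0); λ=-10 ⇒ h* = 0.2000.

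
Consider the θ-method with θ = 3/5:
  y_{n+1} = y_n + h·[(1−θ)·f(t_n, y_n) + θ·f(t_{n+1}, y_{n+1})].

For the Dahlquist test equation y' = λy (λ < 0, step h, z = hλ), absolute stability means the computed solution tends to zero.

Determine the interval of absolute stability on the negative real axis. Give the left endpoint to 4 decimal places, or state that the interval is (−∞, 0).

(−∞, 0) — no finite endpoint.

With y'=λy (z=hλ):
  y_{n+1} = y_n + z·[2/5·y_n + 3/5·y_{n+1}] ⇒ (1 − 3/5z)y_{n+1} = (1 + 2/5z)y_n
  ⇒ R(z) = (1 + 2/5z)/(1 − 3/5z).

Need |R(x)|<1, x<0.
x=-1.7: |R|=0.1584
x=-2: |R|=0.0909
x=-10: |R|=0.4286
x=-100: |R|=0.6393
θ=3/5≥1/2 ⇒ |1+2/5x|<|1−3/5x| ∀x<0 ⇒ stable on all of ℝ⁻.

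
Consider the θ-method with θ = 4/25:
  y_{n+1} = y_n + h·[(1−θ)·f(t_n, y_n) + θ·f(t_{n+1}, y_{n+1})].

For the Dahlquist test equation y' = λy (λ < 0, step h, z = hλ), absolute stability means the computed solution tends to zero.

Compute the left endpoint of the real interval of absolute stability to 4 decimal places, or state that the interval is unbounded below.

Set f=λy, z=hλ:
  y_{n+1} = y_n + z·[21/25·y_n + 4/25·y_{n+1}] ⇒ (1 − 4/25z)y_{n+1} = (1 + 21/25z)y_n
  R(z) = (1 + 21/25z)/(1 − 4/25z).

Need |R(x)|<1, x<0.
x=-0.49: |R|=0.5456
R=−1: 1+21/25x = −1+4/25x ⇒ -17/25x=2 ⇒ x=2/(-17/25)=-2.9412
Confirm numerically:
  x=-2.392: |R|=0.72992 <1
  x=-2.357: |R|=0.71154 <1
  x=-1.781: |R|=0.38604 <1
  x=-1.333: |R|=0.09867 <1
  x=-3.514: |R|=1.24933 >1
  x=-3.366: |R|=1.18776 >1
  x=-3.110: |R|=1.07666 >1
Interval (-2.9412, 0).

z* = -2.9412.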